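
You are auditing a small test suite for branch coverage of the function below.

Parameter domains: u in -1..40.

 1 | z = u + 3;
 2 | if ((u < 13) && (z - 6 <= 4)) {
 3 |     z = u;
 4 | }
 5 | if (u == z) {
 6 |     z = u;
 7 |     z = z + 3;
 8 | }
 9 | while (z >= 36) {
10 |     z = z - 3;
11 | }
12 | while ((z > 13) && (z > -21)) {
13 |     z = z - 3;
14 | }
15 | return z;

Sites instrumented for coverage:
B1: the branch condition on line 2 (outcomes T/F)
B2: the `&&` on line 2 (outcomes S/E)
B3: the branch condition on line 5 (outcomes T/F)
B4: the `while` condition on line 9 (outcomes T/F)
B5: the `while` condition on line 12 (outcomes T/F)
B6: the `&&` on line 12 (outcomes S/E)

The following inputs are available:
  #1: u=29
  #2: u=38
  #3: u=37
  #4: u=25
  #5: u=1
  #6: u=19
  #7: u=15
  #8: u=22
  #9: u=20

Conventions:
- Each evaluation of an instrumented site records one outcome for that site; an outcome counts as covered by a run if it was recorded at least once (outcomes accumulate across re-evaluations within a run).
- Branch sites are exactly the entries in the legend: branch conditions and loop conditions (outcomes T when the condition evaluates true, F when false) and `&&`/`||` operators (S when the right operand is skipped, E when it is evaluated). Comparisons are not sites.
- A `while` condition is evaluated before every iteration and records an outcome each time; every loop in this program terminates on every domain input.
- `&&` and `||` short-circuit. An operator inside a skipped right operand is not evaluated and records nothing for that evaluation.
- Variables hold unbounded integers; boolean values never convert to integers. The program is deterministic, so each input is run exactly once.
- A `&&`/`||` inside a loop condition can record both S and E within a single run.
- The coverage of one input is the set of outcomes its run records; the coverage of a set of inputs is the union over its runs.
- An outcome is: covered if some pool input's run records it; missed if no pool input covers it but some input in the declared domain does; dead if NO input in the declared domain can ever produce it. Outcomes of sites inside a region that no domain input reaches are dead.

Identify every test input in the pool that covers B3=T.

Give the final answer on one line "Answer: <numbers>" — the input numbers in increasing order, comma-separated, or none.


input #1 (u=29): misses B3=T
input #2 (u=38): misses B3=T
input #3 (u=37): misses B3=T
input #4 (u=25): misses B3=T
input #5 (u=1): covers B3=T
input #6 (u=19): misses B3=T
input #7 (u=15): misses B3=T
input #8 (u=22): misses B3=T
input #9 (u=20): misses B3=T
Answer: 5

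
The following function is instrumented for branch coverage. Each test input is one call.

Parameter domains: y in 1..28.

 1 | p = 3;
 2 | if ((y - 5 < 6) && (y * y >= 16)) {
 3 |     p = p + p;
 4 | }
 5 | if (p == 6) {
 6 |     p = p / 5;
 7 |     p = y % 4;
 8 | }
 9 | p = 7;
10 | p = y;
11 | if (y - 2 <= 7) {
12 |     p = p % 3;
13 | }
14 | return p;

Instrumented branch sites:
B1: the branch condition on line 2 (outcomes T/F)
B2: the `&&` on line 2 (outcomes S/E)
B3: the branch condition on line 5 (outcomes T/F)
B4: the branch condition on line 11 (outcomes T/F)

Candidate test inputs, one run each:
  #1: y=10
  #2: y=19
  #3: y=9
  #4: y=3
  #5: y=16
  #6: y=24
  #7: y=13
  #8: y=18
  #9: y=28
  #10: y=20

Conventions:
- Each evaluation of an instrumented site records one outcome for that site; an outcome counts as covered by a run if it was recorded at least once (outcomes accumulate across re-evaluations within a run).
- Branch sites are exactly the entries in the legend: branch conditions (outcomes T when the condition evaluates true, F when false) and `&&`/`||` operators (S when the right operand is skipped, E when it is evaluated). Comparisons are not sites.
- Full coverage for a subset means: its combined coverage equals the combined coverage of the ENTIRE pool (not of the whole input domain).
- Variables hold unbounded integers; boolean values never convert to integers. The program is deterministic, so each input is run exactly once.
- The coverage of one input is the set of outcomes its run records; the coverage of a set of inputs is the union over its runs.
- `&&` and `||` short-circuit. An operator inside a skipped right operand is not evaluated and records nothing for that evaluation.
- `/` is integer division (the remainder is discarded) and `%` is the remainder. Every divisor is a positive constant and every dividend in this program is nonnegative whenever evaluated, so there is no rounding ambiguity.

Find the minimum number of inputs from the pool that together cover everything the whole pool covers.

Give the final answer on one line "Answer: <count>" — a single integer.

input #1, y=10: events B2->E, B1->T, B3->T, B4->F; outcomes B1=T, B2=E, B3=T, B4=F
input #2, y=19: events B2->S, B1->F, B3->F, B4->F; outcomes B1=F, B2=S, B3=F, B4=F
input #3, y=9: events B2->E, B1->T, B3->T, B4->T; outcomes B1=T, B2=E, B3=T, B4=T
input #4, y=3: events B2->E, B1->F, B3->F, B4->T; outcomes B1=F, B2=E, B3=F, B4=T
input #5, y=16: events B2->S, B1->F, B3->F, B4->F; outcomes B1=F, B2=S, B3=F, B4=F
input #6, y=24: events B2->S, B1->F, B3->F, B4->F; outcomes B1=F, B2=S, B3=F, B4=F
input #7, y=13: events B2->S, B1->F, B3->F, B4->F; outcomes B1=F, B2=S, B3=F, B4=F
input #8, y=18: events B2->S, B1->F, B3->F, B4->F; outcomes B1=F, B2=S, B3=F, B4=F
input #9, y=28: events B2->S, B1->F, B3->F, B4->F; outcomes B1=F, B2=S, B3=F, B4=F
input #10, y=20: events B2->S, B1->F, B3->F, B4->F; outcomes B1=F, B2=S, B3=F, B4=F
the full pool covers 8 outcomes: B1=T, B1=F, B2=S, B2=E, B3=T, B3=F, B4=T, B4=F
no size-1 subset reaches all 8 outcomes (best union: 4/8)
inputs {2, 3} (size 2) cover everything; no size-2 subset with a lexicographically smaller index list covers all 8

Answer: 2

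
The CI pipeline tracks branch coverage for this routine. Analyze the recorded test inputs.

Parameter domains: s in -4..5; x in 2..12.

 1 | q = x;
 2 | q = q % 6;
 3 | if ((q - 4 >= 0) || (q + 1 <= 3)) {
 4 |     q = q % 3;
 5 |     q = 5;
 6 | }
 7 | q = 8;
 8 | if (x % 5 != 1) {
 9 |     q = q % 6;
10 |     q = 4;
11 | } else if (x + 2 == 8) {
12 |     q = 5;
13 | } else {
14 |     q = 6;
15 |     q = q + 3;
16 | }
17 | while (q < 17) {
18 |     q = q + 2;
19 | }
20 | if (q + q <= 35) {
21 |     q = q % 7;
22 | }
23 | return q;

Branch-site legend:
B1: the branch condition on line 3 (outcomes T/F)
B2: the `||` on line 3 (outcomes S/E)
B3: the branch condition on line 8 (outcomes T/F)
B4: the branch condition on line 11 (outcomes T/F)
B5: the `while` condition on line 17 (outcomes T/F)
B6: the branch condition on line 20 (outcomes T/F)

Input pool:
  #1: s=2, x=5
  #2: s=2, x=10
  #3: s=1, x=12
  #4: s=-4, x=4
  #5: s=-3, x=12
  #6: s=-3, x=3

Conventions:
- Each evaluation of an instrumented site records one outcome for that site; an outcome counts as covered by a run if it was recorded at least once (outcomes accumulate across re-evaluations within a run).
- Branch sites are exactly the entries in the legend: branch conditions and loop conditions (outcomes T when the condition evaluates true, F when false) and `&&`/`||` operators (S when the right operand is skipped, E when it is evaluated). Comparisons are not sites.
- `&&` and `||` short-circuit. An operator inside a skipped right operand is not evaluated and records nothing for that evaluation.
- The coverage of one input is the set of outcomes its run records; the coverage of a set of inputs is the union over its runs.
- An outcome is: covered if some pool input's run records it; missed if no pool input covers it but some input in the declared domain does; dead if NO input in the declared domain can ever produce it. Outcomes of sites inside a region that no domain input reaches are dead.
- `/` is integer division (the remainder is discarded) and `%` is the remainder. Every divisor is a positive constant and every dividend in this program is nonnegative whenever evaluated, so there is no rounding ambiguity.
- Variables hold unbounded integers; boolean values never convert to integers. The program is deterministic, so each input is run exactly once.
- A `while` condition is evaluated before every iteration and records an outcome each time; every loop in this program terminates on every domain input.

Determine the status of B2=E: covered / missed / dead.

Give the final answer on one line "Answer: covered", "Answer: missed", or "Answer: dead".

B2=E is recorded by pool input(s) 3, 5, 6 -> covered

Answer: covered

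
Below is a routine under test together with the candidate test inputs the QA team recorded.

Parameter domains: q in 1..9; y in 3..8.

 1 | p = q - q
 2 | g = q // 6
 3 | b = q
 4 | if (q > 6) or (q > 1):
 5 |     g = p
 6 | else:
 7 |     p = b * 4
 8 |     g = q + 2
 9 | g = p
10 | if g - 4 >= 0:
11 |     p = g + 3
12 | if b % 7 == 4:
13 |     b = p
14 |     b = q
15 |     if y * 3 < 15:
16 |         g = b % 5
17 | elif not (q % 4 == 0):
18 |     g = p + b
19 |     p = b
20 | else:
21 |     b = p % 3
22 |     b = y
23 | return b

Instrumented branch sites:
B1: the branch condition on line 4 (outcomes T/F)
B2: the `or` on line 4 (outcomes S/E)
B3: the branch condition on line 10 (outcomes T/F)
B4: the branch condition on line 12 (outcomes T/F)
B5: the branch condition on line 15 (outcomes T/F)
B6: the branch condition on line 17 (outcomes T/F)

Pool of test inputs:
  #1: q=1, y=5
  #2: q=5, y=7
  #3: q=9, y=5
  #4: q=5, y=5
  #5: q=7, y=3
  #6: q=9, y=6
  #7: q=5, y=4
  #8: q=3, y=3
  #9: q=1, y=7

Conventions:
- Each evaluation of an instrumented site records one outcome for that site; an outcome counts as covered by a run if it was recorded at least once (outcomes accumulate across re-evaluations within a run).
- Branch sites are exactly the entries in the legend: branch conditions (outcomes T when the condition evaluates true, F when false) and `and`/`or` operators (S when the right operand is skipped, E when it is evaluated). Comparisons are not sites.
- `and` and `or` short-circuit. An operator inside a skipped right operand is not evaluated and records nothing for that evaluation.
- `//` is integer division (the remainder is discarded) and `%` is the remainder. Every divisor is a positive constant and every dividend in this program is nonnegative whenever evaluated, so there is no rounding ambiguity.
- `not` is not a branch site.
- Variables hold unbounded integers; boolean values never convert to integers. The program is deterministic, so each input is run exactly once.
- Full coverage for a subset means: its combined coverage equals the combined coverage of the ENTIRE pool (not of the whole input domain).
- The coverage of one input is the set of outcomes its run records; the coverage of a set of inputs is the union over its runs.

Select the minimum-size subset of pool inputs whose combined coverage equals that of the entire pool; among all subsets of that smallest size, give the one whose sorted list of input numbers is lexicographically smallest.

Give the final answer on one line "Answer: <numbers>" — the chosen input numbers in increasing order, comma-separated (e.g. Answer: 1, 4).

#1 (q=1, y=5) -> B2->E, B1->F, B3->T, B4->F, B6->T; covered: B1=F, B2=E, B3=T, B4=F, B6=T
#2 (q=5, y=7) -> B2->E, B1->T, B3->F, B4->F, B6->T; covered: B1=T, B2=E, B3=F, B4=F, B6=T
#3 (q=9, y=5) -> B2->S, B1->T, B3->F, B4->F, B6->T; covered: B1=T, B2=S, B3=F, B4=F, B6=T
#4 (q=5, y=5) -> B2->E, B1->T, B3->F, B4->F, B6->T; covered: B1=T, B2=E, B3=F, B4=F, B6=T
#5 (q=7, y=3) -> B2->S, B1->T, B3->F, B4->F, B6->T; covered: B1=T, B2=S, B3=F, B4=F, B6=T
#6 (q=9, y=6) -> B2->S, B1->T, B3->F, B4->F, B6->T; covered: B1=T, B2=S, B3=F, B4=F, B6=T
#7 (q=5, y=4) -> B2->E, B1->T, B3->F, B4->F, B6->T; covered: B1=T, B2=E, B3=F, B4=F, B6=T
#8 (q=3, y=3) -> B2->E, B1->T, B3->F, B4->F, B6->T; covered: B1=T, B2=E, B3=F, B4=F, B6=T
#9 (q=1, y=7) -> B2->E, B1->F, B3->T, B4->F, B6->T; covered: B1=F, B2=E, B3=T, B4=F, B6=T
union over all inputs: B1=T, B1=F, B2=S, B2=E, B3=T, B3=F, B4=F, B6=T (8 outcomes)
no size-1 subset reaches all 8 outcomes (best union: 5/8)
the canonical winner is {1, 3}: size 2, full 8-outcome coverage, earliest index list among size-2 covers

Answer: 1, 3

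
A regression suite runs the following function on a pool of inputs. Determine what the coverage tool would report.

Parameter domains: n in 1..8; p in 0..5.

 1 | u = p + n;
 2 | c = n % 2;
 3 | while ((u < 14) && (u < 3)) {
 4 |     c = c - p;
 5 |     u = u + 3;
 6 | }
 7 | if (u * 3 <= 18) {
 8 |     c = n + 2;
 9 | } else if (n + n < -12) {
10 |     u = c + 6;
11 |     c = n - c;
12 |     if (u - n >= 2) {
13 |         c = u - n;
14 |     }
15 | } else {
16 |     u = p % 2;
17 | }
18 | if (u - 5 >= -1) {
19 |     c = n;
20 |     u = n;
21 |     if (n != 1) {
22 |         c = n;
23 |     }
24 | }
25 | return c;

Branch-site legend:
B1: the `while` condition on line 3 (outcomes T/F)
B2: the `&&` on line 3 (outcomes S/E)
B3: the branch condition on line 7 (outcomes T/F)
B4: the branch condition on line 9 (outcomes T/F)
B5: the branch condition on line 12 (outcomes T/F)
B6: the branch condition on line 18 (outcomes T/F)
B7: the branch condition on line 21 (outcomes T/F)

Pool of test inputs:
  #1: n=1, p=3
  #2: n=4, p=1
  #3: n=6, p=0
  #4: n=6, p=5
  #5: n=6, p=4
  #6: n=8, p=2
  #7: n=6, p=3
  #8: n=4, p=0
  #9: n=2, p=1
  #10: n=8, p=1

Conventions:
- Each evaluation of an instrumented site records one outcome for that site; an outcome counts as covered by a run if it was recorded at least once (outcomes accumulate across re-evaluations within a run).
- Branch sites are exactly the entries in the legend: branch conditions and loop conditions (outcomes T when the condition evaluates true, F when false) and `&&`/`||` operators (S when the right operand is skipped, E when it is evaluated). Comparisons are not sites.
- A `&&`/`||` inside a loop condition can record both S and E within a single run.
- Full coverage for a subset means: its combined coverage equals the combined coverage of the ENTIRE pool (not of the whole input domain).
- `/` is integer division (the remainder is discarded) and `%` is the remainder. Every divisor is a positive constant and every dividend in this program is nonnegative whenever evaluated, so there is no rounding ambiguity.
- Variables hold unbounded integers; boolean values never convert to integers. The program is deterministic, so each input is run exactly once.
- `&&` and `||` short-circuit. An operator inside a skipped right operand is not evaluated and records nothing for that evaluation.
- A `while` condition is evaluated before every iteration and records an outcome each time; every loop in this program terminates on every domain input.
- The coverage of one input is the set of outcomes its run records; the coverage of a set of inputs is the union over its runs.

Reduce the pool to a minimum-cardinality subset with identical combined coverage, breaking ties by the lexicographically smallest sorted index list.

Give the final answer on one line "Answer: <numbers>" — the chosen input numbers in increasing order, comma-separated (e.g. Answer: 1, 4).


input #1 (n=1, p=3): covers B1=F, B2=E, B3=T, B6=T, B7=F
input #2 (n=4, p=1): covers B1=F, B2=E, B3=T, B6=T, B7=T
input #3 (n=6, p=0): covers B1=F, B2=E, B3=T, B6=T, B7=T
input #4 (n=6, p=5): covers B1=F, B2=E, B3=F, B4=F, B6=F
input #5 (n=6, p=4): covers B1=F, B2=E, B3=F, B4=F, B6=F
input #6 (n=8, p=2): covers B1=F, B2=E, B3=F, B4=F, B6=F
input #7 (n=6, p=3): covers B1=F, B2=E, B3=F, B4=F, B6=F
input #8 (n=4, p=0): covers B1=F, B2=E, B3=T, B6=T, B7=T
input #9 (n=2, p=1): covers B1=F, B2=E, B3=T, B6=F
input #10 (n=8, p=1): covers B1=F, B2=E, B3=F, B4=F, B6=F
union over all inputs: B1=F, B2=E, B3=T, B3=F, B4=F, B6=T, B6=F, B7=T, B7=F (9 outcomes)
every size-1 subset falls short of the 9 outcomes (best: 5/9)
every size-2 subset falls short of the 9 outcomes (best: 8/9)
inputs {1, 2, 4} (size 3) cover everything; no size-3 subset with a lexicographically smaller index list covers all 9
Answer: 1, 2, 4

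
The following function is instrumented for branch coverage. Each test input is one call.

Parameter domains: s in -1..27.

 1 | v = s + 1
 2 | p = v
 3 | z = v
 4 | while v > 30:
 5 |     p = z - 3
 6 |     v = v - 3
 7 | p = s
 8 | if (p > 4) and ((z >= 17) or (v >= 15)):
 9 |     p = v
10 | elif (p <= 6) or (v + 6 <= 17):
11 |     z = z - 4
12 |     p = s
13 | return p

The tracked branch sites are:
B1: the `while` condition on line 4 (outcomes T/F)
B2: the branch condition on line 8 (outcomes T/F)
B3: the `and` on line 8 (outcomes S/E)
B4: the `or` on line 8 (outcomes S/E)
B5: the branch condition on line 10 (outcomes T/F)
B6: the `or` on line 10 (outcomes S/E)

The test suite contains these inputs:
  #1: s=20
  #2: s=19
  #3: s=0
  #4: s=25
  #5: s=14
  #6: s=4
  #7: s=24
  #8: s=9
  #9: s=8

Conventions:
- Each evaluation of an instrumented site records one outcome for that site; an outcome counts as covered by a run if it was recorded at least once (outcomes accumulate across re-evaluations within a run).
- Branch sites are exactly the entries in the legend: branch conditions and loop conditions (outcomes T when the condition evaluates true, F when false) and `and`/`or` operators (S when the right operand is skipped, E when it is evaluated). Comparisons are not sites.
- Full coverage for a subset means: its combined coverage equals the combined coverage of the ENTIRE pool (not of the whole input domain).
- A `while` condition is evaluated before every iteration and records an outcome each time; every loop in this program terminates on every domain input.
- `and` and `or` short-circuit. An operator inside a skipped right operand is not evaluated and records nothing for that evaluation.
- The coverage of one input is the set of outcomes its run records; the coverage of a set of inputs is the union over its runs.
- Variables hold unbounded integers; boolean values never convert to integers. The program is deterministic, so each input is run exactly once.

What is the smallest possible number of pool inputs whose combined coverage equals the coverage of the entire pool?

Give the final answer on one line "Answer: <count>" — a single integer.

#1 (s=20) -> covered: B1=F, B2=T, B3=E, B4=S
#2 (s=19) -> covered: B1=F, B2=T, B3=E, B4=S
#3 (s=0) -> covered: B1=F, B2=F, B3=S, B5=T, B6=S
#4 (s=25) -> covered: B1=F, B2=T, B3=E, B4=S
#5 (s=14) -> covered: B1=F, B2=T, B3=E, B4=E
#6 (s=4) -> covered: B1=F, B2=F, B3=S, B5=T, B6=S
#7 (s=24) -> covered: B1=F, B2=T, B3=E, B4=S
#8 (s=9) -> covered: B1=F, B2=F, B3=E, B4=E, B5=T, B6=E
#9 (s=8) -> covered: B1=F, B2=F, B3=E, B4=E, B5=T, B6=E
pool-wide coverage (10 outcomes): B1=F, B2=T, B2=F, B3=S, B3=E, B4=S, B4=E, B5=T, B6=S, B6=E
no size-1 subset reaches all 10 outcomes (best union: 6/10)
no size-2 subset reaches all 10 outcomes (best union: 8/10)
at size 3, {1, 3, 8} reaches all 10 outcomes; every lexicographically earlier size-3 subset fails

Answer: 3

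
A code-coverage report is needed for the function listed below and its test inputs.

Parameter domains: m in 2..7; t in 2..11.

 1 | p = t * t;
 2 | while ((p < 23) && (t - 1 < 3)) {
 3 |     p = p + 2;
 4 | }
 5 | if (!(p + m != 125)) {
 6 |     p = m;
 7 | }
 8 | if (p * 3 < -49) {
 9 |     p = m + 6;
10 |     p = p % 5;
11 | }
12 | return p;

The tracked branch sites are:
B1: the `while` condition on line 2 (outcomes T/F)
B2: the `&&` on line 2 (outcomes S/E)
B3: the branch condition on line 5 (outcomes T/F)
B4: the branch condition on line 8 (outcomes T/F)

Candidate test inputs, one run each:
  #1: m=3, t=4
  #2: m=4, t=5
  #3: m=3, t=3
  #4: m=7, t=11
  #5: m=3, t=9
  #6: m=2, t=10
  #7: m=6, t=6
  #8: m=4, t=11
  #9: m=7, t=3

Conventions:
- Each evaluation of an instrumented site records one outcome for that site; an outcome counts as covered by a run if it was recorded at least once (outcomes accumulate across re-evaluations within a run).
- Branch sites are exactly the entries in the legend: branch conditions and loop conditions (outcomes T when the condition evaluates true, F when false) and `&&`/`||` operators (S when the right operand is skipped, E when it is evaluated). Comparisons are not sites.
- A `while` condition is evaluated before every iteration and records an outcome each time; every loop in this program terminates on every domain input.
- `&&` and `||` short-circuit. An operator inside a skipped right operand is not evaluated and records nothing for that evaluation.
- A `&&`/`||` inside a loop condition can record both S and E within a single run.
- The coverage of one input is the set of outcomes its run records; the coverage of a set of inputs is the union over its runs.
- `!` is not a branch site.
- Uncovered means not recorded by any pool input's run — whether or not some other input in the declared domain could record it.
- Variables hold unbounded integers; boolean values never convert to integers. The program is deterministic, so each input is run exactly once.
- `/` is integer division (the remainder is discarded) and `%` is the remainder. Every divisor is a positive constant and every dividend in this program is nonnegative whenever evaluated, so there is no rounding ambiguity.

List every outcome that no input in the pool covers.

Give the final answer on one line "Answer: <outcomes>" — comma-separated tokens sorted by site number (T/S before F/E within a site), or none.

input #1 (m=3, t=4): covers B1=F, B2=E, B3=F, B4=F
input #2 (m=4, t=5): covers B1=F, B2=S, B3=F, B4=F
input #3 (m=3, t=3): covers B1=T, B1=F, B2=S, B2=E, B3=F, B4=F
input #4 (m=7, t=11): covers B1=F, B2=S, B3=F, B4=F
input #5 (m=3, t=9): covers B1=F, B2=S, B3=F, B4=F
input #6 (m=2, t=10): covers B1=F, B2=S, B3=F, B4=F
input #7 (m=6, t=6): covers B1=F, B2=S, B3=F, B4=F
input #8 (m=4, t=11): covers B1=F, B2=S, B3=T, B4=F
input #9 (m=7, t=3): covers B1=T, B1=F, B2=S, B2=E, B3=F, B4=F
union over the pool: B1=T, B1=F, B2=S, B2=E, B3=T, B3=F, B4=F
uncovered (1 of 8): B4=T

Answer: B4=T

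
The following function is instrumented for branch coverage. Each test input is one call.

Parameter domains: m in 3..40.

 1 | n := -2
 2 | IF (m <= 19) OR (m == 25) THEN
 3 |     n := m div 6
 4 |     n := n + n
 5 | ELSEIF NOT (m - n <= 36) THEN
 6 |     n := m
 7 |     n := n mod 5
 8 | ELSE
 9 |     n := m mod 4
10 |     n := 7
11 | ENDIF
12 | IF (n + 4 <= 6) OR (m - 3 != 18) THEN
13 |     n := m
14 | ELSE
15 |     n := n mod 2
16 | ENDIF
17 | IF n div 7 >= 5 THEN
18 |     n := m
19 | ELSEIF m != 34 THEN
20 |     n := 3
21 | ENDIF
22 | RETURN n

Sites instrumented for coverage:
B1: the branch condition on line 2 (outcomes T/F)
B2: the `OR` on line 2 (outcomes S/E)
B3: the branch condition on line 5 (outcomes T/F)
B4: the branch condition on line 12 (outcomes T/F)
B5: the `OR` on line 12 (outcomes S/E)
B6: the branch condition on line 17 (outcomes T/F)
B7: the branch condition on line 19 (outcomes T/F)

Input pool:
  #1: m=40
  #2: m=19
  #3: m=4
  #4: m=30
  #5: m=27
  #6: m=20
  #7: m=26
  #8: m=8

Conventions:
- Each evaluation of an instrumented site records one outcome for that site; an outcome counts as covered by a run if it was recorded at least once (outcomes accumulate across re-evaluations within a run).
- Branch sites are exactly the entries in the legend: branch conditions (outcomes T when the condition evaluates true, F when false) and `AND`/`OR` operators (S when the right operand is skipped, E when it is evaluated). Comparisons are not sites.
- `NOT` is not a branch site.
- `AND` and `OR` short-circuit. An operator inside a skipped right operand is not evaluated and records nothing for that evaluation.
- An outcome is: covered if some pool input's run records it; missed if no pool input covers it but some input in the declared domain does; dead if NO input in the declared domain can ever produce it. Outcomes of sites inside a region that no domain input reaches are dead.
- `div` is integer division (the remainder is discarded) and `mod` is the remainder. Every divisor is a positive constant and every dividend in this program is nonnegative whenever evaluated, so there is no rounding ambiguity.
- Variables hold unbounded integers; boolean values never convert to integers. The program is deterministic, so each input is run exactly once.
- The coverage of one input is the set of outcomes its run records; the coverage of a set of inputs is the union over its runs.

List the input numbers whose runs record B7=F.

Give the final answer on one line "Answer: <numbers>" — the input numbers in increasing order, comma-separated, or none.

input #1 (m=40): does not record B7=F
input #2 (m=19): does not record B7=F
input #3 (m=4): does not record B7=F
input #4 (m=30): does not record B7=F
input #5 (m=27): does not record B7=F
input #6 (m=20): does not record B7=F
input #7 (m=26): does not record B7=F
input #8 (m=8): does not record B7=F

Answer: none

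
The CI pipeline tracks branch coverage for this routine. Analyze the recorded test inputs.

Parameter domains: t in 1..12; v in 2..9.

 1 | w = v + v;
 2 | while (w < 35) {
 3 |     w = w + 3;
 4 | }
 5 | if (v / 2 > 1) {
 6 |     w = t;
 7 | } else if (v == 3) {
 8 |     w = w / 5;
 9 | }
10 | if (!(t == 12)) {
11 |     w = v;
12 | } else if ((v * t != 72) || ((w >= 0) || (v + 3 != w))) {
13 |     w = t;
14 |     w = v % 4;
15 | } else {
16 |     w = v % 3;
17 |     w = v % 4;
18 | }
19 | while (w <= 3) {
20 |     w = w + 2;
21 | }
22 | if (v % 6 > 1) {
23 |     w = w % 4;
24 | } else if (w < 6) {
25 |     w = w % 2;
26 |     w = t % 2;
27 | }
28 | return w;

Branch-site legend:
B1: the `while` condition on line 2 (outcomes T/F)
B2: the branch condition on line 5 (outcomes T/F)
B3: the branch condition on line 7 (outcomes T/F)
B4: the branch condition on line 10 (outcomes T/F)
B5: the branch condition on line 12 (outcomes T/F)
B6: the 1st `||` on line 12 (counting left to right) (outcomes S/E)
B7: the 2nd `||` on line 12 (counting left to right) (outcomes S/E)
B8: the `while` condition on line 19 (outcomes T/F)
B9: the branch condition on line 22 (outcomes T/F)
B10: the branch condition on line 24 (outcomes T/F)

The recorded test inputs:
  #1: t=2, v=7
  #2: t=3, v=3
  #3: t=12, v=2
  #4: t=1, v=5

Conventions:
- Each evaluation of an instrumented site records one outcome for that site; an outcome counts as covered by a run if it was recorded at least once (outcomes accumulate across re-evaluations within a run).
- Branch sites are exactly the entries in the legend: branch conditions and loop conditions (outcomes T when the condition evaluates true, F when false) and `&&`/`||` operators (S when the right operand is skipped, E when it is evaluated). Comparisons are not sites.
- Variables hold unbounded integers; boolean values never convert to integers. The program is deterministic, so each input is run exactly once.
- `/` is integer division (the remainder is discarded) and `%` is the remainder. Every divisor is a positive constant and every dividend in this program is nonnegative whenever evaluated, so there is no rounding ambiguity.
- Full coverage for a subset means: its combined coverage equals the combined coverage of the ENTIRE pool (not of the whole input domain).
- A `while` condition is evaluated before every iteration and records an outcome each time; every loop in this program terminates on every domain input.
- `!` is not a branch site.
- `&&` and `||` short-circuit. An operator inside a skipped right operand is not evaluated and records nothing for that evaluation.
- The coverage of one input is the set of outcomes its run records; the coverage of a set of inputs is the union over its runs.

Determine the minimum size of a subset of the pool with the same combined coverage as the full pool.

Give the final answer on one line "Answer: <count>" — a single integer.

input #1 (t=2, v=7): covers B1=T, B1=F, B2=T, B4=T, B8=F, B9=F, B10=F
input #2 (t=3, v=3): covers B1=T, B1=F, B2=F, B3=T, B4=T, B8=T, B8=F, B9=T
input #3 (t=12, v=2): covers B1=T, B1=F, B2=F, B3=F, B4=F, B5=T, B6=S, B8=T, B8=F, B9=T
input #4 (t=1, v=5): covers B1=T, B1=F, B2=T, B4=T, B8=F, B9=T
the full pool covers 15 outcomes: B1=T, B1=F, B2=T, B2=F, B3=T, B3=F, B4=T, B4=F, B5=T, B6=S, B8=T, B8=F, B9=T, B9=F, B10=F
every size-1 subset falls short of the 15 outcomes (best: 10/15)
every size-2 subset falls short of the 15 outcomes (best: 14/15)
inputs {1, 2, 3} (size 3) cover everything; no size-3 subset with a lexicographically smaller index list covers all 15

Answer: 3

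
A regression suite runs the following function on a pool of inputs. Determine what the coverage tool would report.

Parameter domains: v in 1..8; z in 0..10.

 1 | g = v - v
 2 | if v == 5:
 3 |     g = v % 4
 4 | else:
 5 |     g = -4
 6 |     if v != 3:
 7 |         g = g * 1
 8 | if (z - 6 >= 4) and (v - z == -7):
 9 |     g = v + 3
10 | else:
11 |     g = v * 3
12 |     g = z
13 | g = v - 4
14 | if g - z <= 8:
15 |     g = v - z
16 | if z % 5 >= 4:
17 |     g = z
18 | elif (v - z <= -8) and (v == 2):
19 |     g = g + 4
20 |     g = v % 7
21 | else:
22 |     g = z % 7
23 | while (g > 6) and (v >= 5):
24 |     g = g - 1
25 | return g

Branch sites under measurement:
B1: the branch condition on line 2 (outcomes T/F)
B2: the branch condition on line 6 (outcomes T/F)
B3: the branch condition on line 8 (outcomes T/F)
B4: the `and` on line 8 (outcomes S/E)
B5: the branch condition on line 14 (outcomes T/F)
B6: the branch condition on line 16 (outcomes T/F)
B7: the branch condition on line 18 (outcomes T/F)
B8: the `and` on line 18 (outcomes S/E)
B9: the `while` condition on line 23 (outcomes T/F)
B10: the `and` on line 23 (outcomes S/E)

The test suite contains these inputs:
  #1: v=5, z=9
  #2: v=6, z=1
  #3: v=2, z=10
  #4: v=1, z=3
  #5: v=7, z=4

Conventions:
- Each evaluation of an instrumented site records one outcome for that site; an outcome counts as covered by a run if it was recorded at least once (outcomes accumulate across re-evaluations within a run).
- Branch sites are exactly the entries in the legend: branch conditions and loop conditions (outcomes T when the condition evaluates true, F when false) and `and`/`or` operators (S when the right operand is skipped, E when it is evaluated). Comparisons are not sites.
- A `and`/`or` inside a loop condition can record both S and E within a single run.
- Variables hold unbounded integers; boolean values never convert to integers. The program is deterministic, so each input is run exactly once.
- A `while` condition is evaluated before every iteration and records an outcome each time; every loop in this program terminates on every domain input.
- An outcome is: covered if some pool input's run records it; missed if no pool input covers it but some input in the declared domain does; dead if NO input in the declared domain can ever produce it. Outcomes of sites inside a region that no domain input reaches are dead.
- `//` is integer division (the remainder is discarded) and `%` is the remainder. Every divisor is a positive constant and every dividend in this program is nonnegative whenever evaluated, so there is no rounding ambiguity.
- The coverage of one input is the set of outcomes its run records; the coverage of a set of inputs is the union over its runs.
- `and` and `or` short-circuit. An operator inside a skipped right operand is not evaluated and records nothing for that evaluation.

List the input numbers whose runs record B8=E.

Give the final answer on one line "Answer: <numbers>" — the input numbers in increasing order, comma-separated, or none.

input #1 (v=5, z=9): misses B8=E
input #2 (v=6, z=1): misses B8=E
input #3 (v=2, z=10): covers B8=E
input #4 (v=1, z=3): misses B8=E
input #5 (v=7, z=4): misses B8=E

Answer: 3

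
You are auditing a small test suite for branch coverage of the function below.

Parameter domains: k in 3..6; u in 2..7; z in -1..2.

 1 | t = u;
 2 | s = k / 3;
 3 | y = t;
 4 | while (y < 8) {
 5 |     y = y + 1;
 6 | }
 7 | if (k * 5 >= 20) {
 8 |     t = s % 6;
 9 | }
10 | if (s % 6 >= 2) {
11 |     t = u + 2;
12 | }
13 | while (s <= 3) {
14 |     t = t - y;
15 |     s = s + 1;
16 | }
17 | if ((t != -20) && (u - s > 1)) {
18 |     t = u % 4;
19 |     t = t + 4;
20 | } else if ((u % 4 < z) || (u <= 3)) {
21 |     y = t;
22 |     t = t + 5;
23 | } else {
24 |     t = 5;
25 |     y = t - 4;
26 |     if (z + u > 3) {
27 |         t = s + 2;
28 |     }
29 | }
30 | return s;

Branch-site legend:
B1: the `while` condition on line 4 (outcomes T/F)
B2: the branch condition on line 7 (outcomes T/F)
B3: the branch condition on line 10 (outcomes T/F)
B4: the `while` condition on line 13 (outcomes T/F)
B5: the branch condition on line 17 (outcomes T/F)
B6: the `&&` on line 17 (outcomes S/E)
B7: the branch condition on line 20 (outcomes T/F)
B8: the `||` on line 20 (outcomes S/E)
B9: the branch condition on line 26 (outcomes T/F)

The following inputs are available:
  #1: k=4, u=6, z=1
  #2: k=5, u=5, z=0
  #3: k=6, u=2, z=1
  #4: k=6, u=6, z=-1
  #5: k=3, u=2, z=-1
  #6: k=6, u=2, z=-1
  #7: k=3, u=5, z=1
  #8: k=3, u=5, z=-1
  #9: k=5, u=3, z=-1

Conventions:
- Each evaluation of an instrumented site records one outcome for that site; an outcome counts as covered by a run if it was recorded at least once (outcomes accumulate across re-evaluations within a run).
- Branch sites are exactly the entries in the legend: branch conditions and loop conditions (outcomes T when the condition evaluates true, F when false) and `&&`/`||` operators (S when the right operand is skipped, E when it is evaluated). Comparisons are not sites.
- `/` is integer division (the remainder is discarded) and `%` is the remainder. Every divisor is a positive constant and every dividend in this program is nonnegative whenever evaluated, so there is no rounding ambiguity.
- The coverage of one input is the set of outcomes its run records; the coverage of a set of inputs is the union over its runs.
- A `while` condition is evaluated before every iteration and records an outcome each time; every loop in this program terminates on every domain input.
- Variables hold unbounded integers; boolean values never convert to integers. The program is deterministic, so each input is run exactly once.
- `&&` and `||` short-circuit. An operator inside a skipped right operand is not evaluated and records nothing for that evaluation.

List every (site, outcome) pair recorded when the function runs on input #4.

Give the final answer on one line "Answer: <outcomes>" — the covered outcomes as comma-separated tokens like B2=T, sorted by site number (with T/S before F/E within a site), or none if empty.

Simulating input #4 (k=6, u=6, z=-1) step by step:
  B1->T, B1->T, B1->F, B2->T, B3->T, B4->T, B4->T, B4->F, B6->E, B5->T
collecting distinct outcomes: B1=T, B1=F, B2=T, B3=T, B4=T, B4=F, B5=T, B6=E

Answer: B1=T, B1=F, B2=T, B3=T, B4=T, B4=F, B5=T, B6=E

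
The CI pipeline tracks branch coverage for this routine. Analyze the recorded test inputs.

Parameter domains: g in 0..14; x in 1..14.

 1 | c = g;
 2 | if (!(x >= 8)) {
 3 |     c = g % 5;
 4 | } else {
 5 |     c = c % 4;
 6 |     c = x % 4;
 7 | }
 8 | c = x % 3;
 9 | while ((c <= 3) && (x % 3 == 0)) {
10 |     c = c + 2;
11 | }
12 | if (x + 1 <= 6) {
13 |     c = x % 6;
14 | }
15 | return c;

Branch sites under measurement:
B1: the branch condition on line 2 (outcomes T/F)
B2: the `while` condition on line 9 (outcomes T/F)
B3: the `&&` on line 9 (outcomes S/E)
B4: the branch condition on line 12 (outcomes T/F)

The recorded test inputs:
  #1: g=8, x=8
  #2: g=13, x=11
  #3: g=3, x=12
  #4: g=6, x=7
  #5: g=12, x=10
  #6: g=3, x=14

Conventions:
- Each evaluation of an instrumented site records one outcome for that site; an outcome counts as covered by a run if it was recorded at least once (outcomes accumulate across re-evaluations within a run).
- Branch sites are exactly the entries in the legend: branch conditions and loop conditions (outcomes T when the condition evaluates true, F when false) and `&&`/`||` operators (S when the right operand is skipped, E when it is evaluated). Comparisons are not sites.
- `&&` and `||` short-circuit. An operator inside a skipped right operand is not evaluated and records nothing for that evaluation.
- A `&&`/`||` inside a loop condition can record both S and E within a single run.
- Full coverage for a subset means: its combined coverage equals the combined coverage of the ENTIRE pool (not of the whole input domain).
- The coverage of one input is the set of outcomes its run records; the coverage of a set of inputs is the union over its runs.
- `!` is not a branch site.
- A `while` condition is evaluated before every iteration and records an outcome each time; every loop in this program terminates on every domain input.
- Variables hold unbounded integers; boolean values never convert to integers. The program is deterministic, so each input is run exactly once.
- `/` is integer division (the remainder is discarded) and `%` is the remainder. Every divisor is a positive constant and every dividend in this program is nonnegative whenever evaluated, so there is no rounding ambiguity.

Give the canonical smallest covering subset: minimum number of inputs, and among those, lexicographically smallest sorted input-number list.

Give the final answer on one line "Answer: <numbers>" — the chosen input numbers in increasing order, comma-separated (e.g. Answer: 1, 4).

input #1, g=8, x=8: events B1->F, B3->E, B2->F, B4->F; outcomes B1=F, B2=F, B3=E, B4=F
input #2, g=13, x=11: events B1->F, B3->E, B2->F, B4->F; outcomes B1=F, B2=F, B3=E, B4=F
input #3, g=3, x=12: events B1->F, B3->E, B2->T, B3->E, B2->T, B3->S, B2->F, B4->F; outcomes B1=F, B2=T, B2=F, B3=S, B3=E, B4=F
input #4, g=6, x=7: events B1->T, B3->E, B2->F, B4->F; outcomes B1=T, B2=F, B3=E, B4=F
input #5, g=12, x=10: events B1->F, B3->E, B2->F, B4->F; outcomes B1=F, B2=F, B3=E, B4=F
input #6, g=3, x=14: events B1->F, B3->E, B2->F, B4->F; outcomes B1=F, B2=F, B3=E, B4=F
the full pool covers 7 outcomes: B1=T, B1=F, B2=T, B2=F, B3=S, B3=E, B4=F
every size-1 subset falls short of the 7 outcomes (best: 6/7)
the canonical winner is {3, 4}: size 2, full 7-outcome coverage, earliest index list among size-2 covers

Answer: 3, 4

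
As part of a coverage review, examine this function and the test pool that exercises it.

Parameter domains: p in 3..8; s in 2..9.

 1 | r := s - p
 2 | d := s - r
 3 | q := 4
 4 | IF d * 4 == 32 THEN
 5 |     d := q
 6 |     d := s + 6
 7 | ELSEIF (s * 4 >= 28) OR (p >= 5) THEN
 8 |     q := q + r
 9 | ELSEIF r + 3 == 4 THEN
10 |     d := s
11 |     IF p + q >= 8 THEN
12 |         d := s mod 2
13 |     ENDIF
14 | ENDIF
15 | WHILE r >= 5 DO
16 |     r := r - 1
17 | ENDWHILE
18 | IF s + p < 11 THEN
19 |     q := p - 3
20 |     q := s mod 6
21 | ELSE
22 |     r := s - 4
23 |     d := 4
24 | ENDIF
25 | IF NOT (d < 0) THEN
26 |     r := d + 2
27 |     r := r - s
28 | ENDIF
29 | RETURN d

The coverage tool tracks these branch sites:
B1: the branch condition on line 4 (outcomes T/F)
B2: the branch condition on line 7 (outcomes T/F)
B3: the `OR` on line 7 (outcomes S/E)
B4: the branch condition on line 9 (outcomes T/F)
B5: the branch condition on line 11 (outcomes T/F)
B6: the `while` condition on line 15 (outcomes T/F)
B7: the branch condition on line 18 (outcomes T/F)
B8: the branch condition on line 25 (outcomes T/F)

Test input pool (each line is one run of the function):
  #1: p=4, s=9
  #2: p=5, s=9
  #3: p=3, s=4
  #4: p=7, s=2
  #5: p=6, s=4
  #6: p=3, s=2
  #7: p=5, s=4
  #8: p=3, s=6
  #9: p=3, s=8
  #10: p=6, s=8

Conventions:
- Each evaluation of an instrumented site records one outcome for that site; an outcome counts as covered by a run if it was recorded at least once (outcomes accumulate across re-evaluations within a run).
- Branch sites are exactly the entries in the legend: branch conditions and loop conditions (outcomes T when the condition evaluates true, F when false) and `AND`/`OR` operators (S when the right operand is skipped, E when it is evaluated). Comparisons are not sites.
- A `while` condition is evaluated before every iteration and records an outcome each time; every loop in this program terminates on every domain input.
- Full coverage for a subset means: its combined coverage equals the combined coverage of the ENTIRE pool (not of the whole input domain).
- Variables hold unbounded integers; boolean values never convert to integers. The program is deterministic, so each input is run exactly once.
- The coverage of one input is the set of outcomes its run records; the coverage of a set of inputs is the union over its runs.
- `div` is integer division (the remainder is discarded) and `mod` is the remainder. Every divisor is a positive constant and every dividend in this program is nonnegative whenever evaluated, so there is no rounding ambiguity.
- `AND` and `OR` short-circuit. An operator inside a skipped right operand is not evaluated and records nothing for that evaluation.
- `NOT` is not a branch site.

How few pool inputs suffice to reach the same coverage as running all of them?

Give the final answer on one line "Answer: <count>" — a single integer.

test 1 (p=4, s=9) fires B1->F, B3->S, B2->T, B6->T, B6->F, B7->F, B8->T; hits B1=F, B2=T, B3=S, B6=T, B6=F, B7=F, B8=T
test 2 (p=5, s=9) fires B1->F, B3->S, B2->T, B6->F, B7->F, B8->T; hits B1=F, B2=T, B3=S, B6=F, B7=F, B8=T
test 3 (p=3, s=4) fires B1->F, B3->E, B2->F, B4->T, B5->F, B6->F, B7->T, B8->T; hits B1=F, B2=F, B3=E, B4=T, B5=F, B6=F, B7=T, B8=T
test 4 (p=7, s=2) fires B1->F, B3->E, B2->T, B6->F, B7->T, B8->T; hits B1=F, B2=T, B3=E, B6=F, B7=T, B8=T
test 5 (p=6, s=4) fires B1->F, B3->E, B2->T, B6->F, B7->T, B8->T; hits B1=F, B2=T, B3=E, B6=F, B7=T, B8=T
test 6 (p=3, s=2) fires B1->F, B3->E, B2->F, B4->F, B6->F, B7->T, B8->T; hits B1=F, B2=F, B3=E, B4=F, B6=F, B7=T, B8=T
test 7 (p=5, s=4) fires B1->F, B3->E, B2->T, B6->F, B7->T, B8->T; hits B1=F, B2=T, B3=E, B6=F, B7=T, B8=T
test 8 (p=3, s=6) fires B1->F, B3->E, B2->F, B4->F, B6->F, B7->T, B8->T; hits B1=F, B2=F, B3=E, B4=F, B6=F, B7=T, B8=T
test 9 (p=3, s=8) fires B1->F, B3->S, B2->T, B6->T, B6->F, B7->F, B8->T; hits B1=F, B2=T, B3=S, B6=T, B6=F, B7=F, B8=T
test 10 (p=6, s=8) fires B1->F, B3->S, B2->T, B6->F, B7->F, B8->T; hits B1=F, B2=T, B3=S, B6=F, B7=F, B8=T
together the pool reaches 13 outcomes: B1=F, B2=T, B2=F, B3=S, B3=E, B4=T, B4=F, B5=F, B6=T, B6=F, B7=T, B7=F, B8=T
size 1 is not enough: best union over all size-1 subsets is 8/13
size 2 is not enough: best union over all size-2 subsets is 12/13
inputs {1, 3, 6} (size 3) cover everything; no size-3 subset with a lexicographically smaller index list covers all 13

Answer: 3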